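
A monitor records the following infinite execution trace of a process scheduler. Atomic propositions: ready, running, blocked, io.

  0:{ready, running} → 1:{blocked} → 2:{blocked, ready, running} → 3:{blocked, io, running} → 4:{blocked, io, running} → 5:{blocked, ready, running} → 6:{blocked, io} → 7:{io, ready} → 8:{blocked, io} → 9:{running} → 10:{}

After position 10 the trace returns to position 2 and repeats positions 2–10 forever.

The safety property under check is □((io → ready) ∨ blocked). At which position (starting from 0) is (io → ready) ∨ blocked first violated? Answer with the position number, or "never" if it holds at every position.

never

(io → ready) ∨ blocked holds at every position 0..10, and those are all the positions the trace ever visits, so the invariant □((io → ready) ∨ blocked) is never violated.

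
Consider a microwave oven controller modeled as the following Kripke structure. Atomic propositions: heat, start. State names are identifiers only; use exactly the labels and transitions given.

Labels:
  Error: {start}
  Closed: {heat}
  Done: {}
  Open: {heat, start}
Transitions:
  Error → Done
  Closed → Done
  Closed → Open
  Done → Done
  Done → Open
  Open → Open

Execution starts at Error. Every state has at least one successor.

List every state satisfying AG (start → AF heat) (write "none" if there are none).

{Closed, Done, Open}

States satisfying start → AF heat: {Closed, Done, Open}.
States satisfying AG (start → AF heat): {Closed, Done, Open}.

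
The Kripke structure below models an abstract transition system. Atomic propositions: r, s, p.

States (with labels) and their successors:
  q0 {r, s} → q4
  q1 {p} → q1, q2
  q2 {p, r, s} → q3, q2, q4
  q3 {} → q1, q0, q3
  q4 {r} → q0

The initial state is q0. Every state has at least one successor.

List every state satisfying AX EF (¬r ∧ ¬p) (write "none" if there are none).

{q1}

States satisfying EF (¬r ∧ ¬p): {q1, q2, q3}.
States satisfying AX EF (¬r ∧ ¬p): {q1}.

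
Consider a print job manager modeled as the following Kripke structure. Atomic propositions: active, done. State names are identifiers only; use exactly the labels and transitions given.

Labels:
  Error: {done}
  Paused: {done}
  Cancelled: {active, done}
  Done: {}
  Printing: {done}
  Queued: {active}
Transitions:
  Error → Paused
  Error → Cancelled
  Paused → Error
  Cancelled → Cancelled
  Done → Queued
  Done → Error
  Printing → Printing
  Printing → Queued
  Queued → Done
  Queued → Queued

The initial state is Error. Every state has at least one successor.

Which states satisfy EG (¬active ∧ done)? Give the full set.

States satisfying ¬active ∧ done: {Error, Paused, Printing}.
States satisfying EG (¬active ∧ done): {Error, Paused, Printing}.

{Error, Paused, Printing}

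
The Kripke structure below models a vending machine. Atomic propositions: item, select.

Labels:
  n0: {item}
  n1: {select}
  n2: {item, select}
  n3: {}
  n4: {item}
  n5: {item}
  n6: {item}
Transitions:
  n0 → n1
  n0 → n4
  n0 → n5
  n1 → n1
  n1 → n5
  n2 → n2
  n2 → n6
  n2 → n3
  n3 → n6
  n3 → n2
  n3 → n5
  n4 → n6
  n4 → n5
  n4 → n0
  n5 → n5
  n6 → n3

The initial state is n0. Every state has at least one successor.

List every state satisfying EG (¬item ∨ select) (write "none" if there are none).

{n1, n2, n3}

States satisfying ¬item ∨ select: {n1, n2, n3}.
States satisfying EG (¬item ∨ select): {n1, n2, n3}.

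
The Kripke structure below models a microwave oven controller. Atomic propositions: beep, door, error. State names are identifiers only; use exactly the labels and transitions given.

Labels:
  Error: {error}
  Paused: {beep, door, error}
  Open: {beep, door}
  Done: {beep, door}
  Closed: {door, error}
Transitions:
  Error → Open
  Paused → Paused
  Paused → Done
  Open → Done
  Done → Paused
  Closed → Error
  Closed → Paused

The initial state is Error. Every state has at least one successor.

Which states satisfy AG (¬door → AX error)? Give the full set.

{Paused, Open, Done}

States satisfying ¬door → AX error: {Paused, Open, Done, Closed}.
States satisfying AG (¬door → AX error): {Paused, Open, Done}.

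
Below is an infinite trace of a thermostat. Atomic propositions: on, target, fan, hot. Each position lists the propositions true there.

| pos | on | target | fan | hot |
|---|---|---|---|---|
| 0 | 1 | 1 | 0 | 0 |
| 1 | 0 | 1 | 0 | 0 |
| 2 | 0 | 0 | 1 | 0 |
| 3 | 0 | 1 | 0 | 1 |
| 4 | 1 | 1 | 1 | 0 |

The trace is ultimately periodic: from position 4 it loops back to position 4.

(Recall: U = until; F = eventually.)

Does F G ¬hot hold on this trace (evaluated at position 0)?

G ¬hot holds at position 4, which is reachable from 0, so F G ¬hot holds.

Yes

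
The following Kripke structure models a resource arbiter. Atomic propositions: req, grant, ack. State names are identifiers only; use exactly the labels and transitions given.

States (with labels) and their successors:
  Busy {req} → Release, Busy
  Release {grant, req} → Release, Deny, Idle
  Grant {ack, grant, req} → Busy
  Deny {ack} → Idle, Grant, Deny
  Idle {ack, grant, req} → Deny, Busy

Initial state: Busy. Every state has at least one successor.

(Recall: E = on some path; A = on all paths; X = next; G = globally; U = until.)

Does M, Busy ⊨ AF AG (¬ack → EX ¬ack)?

Satisfied

States satisfying AG (¬ack → EX ¬ack): {Busy, Release, Grant, Deny, Idle}.
States satisfying AF AG (¬ack → EX ¬ack): {Busy, Release, Grant, Deny, Idle}.
Busy ∈ Sat(AF AG (¬ack → EX ¬ack)).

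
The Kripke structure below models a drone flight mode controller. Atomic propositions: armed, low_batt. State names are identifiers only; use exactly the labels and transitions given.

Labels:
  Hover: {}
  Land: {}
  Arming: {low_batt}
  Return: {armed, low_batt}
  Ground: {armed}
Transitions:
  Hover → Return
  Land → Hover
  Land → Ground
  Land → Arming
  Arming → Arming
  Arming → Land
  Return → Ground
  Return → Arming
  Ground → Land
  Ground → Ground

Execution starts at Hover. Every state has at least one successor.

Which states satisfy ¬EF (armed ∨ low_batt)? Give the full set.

none

States satisfying armed ∨ low_batt: {Arming, Return, Ground}.
States satisfying EF (armed ∨ low_batt): {Hover, Land, Arming, Return, Ground}.
States satisfying ¬EF (armed ∨ low_batt): ∅.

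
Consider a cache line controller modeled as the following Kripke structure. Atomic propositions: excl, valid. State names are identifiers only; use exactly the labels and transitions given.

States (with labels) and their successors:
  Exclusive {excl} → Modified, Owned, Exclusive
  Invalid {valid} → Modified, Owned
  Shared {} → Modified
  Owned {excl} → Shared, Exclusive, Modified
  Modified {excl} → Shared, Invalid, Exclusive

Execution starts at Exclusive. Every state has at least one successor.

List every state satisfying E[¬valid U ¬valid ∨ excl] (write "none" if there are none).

{Exclusive, Shared, Owned, Modified}

States satisfying ¬valid: {Exclusive, Shared, Owned, Modified}.
States satisfying ¬valid ∨ excl: {Exclusive, Shared, Owned, Modified}.
States satisfying E[¬valid U ¬valid ∨ excl]: {Exclusive, Shared, Owned, Modified}.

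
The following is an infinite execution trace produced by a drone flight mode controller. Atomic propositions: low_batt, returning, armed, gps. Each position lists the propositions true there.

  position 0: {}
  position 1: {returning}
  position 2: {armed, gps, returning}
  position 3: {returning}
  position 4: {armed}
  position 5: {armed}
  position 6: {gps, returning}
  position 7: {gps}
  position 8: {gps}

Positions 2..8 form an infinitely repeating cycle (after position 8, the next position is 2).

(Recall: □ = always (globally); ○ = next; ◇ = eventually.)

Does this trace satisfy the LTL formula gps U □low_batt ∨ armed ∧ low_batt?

No

Walking from position 0: at position 0, □low_batt has not yet held and gps fails, so gps U □low_batt is false.
At position 0: gps U □low_batt is false; armed ∧ low_batt is false; so gps U □low_batt ∨ armed ∧ low_batt is false.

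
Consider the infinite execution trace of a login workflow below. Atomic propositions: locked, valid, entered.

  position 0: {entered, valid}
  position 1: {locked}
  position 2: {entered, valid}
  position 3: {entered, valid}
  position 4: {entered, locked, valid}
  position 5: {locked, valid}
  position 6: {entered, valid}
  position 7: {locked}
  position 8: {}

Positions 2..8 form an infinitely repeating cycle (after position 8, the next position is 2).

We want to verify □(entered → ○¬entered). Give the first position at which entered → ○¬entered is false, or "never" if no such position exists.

Check entered → ○¬entered at each position in order: 0 ✓, 1 ✓.
At position 2 the labels are {entered, valid} and the next position 3 has {entered, valid}, so entered → ○¬entered is false there. This is the first violation.

2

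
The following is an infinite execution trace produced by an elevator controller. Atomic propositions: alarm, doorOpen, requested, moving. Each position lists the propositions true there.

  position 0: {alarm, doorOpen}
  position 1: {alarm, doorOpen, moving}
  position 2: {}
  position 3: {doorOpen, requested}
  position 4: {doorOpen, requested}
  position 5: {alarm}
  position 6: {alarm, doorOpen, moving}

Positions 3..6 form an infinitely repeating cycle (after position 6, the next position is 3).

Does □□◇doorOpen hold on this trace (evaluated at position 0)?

Yes

□◇doorOpen holds at every position 0..6, and those are all positions ever visited, so □□◇doorOpen holds.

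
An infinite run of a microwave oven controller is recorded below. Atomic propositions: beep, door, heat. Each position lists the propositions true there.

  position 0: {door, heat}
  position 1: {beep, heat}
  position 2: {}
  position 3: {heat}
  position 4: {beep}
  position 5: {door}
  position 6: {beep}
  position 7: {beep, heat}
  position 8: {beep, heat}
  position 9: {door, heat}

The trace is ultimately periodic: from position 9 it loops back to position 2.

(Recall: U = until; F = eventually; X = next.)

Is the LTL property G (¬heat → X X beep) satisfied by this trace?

Holds

¬heat → X X beep holds at every position 0..9, and those are all positions ever visited, so G (¬heat → X X beep) holds.
Positions where ¬heat holds: 2, 4, 5, 6.
Check X X beep at each: 2→ok, 4→ok, 5→ok, 6→ok.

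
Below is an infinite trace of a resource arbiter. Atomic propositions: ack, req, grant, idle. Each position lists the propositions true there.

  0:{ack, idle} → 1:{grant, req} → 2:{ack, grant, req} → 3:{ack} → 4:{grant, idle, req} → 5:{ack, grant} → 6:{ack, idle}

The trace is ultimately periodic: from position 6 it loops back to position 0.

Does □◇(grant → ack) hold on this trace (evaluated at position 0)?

◇(grant → ack) holds at every position 0..6, and those are all positions ever visited, so □◇(grant → ack) holds.

Satisfied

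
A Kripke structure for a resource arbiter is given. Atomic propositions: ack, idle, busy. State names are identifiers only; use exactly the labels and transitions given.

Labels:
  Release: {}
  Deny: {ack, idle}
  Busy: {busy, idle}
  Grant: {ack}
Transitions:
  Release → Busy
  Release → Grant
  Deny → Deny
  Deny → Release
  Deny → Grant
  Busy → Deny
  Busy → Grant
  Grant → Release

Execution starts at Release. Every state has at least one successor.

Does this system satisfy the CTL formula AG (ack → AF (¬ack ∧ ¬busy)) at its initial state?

Does not hold

States satisfying ack → AF (¬ack ∧ ¬busy): {Release, Busy, Grant}.
States satisfying AG (ack → AF (¬ack ∧ ¬busy)): ∅.
Deny is reachable from Release and violates ack → AF (¬ack ∧ ¬busy), so AG fails at Release.
Release ∉ Sat(AG (ack → AF (¬ack ∧ ¬busy))).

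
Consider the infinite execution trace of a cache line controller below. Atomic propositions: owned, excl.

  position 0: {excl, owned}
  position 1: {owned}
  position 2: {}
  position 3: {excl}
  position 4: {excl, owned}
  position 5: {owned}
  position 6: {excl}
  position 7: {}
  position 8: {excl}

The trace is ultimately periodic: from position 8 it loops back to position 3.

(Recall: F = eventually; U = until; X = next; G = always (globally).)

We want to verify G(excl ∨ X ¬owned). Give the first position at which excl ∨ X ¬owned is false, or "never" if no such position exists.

never

excl ∨ X ¬owned holds at every position 0..8, and those are all the positions the trace ever visits, so the invariant G(excl ∨ X ¬owned) is never violated.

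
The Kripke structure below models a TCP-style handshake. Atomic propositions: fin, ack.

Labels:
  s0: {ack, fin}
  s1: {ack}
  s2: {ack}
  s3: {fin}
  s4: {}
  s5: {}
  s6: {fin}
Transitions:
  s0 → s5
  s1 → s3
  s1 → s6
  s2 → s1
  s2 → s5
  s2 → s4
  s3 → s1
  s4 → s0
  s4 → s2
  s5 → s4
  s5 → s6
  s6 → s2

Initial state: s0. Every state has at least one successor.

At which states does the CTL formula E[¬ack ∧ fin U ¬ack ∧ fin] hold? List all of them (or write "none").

{s3, s6}

States satisfying ¬ack ∧ fin: {s3, s6}.
States satisfying E[¬ack ∧ fin U ¬ack ∧ fin]: {s3, s6}.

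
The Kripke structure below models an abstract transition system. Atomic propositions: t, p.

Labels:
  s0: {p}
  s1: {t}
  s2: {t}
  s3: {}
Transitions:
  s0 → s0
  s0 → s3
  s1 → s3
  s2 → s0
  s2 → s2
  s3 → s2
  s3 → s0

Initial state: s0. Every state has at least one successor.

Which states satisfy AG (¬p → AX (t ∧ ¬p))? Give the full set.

none

States satisfying ¬p → AX (t ∧ ¬p): {s0}.
States satisfying AG (¬p → AX (t ∧ ¬p)): ∅.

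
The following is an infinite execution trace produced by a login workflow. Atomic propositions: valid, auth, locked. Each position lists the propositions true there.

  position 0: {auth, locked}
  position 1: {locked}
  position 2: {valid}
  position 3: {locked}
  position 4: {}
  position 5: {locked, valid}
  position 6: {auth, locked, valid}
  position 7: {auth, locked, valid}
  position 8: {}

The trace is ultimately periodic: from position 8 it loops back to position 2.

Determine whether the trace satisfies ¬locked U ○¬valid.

Satisfied

Walking from position 0: ○¬valid first holds at position 0, and ¬locked holds at every earlier position along the way, so ¬locked U ○¬valid holds.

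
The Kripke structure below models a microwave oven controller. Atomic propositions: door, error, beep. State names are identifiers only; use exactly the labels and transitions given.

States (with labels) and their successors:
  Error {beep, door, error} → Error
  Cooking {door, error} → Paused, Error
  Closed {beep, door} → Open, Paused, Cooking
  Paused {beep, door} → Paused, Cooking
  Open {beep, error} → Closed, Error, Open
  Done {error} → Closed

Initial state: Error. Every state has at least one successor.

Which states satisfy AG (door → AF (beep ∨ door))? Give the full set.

States satisfying door → AF (beep ∨ door): {Error, Cooking, Closed, Paused, Open, Done}.
States satisfying AG (door → AF (beep ∨ door)): {Error, Cooking, Closed, Paused, Open, Done}.

{Error, Cooking, Closed, Paused, Open, Done}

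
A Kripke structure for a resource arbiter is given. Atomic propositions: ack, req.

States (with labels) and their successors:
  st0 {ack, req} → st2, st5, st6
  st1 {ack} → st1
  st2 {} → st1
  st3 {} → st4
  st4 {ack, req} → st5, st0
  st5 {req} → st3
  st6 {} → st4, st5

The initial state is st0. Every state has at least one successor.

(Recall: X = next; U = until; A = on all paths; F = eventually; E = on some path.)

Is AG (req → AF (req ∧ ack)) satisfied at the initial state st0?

Satisfied

States satisfying req → AF (req ∧ ack): {st0, st1, st2, st3, st4, st5, st6}.
States satisfying AG (req → AF (req ∧ ack)): {st0, st1, st2, st3, st4, st5, st6}.
Every state reachable from st0 satisfies req → AF (req ∧ ack).
st0 ∈ Sat(AG (req → AF (req ∧ ack))).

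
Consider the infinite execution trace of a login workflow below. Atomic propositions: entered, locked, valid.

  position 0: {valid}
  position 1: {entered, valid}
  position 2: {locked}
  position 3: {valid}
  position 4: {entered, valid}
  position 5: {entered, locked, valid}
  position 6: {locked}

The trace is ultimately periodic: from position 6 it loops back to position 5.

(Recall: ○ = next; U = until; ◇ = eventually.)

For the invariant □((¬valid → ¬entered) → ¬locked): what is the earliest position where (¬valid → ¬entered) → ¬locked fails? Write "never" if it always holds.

Check (¬valid → ¬entered) → ¬locked at each position in order: 0 ✓, 1 ✓.
At position 2 the labels are {locked}, so (¬valid → ¬entered) → ¬locked is false there. This is the first violation.

2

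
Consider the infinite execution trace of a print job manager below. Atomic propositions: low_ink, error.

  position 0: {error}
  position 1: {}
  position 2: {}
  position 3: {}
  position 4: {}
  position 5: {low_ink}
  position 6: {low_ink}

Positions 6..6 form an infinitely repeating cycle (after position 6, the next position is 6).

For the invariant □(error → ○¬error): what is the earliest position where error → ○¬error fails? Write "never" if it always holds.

error → ○¬error holds at every position 0..6, and those are all the positions the trace ever visits, so the invariant □(error → ○¬error) is never violated.

never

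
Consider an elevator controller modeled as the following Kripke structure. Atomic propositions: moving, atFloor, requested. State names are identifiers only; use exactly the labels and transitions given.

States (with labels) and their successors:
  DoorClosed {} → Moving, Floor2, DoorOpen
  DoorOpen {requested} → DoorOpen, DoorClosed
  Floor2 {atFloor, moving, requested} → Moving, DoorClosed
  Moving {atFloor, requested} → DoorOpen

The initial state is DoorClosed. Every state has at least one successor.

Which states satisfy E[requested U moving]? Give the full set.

States satisfying requested: {DoorOpen, Floor2, Moving}.
States satisfying moving: {Floor2}.
States satisfying E[requested U moving]: {Floor2}.

{Floor2}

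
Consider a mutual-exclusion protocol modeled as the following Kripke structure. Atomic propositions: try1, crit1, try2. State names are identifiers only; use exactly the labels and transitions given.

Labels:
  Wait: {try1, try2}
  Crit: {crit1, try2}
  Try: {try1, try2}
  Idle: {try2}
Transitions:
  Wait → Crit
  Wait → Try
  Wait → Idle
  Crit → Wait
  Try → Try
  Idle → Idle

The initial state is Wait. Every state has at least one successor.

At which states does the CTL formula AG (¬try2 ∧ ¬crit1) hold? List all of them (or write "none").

none

States satisfying ¬try2 ∧ ¬crit1: ∅.
States satisfying AG (¬try2 ∧ ¬crit1): ∅.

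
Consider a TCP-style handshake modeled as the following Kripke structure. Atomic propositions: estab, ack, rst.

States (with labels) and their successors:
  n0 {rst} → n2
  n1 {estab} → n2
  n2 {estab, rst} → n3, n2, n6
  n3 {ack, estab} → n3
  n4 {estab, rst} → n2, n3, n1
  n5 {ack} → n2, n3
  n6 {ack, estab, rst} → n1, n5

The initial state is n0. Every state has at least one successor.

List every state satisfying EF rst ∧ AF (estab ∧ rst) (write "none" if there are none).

States satisfying rst: {n0, n2, n4, n6}.
States satisfying EF rst: {n0, n1, n2, n4, n5, n6}.
States satisfying estab ∧ rst: {n2, n4, n6}.
States satisfying AF (estab ∧ rst): {n0, n1, n2, n4, n6}.
States satisfying EF rst ∧ AF (estab ∧ rst): {n0, n1, n2, n4, n6}.

{n0, n1, n2, n4, n6}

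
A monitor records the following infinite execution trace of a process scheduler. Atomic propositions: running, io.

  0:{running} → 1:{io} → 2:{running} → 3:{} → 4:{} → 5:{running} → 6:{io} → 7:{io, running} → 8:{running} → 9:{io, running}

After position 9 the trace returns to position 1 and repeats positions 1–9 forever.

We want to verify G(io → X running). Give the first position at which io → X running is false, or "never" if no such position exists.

Check io → X running at each position in order: 0 ✓, 1 ✓, 2 ✓, 3 ✓, 4 ✓, 5 ✓, 6 ✓, 7 ✓, 8 ✓.
At position 9 the labels are {io, running} and the next position 1 has {io}, so io → X running is false there. This is the first violation.

9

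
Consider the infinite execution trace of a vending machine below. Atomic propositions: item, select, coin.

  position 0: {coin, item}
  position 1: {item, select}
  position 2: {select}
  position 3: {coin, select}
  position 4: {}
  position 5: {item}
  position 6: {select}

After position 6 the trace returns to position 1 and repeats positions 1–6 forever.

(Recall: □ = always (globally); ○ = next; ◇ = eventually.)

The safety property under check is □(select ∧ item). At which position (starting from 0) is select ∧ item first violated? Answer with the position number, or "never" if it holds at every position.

0

At position 0 the labels are {coin, item}, so select ∧ item is false there. This is the first violation.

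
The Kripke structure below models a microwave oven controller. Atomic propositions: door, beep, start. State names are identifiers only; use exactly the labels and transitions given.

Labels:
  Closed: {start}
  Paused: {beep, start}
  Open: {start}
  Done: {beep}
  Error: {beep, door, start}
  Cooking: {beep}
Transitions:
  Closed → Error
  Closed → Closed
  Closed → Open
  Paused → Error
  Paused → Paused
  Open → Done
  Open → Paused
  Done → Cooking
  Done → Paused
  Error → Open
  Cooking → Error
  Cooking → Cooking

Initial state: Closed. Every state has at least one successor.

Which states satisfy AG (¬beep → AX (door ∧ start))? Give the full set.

none

States satisfying ¬beep → AX (door ∧ start): {Paused, Done, Error, Cooking}.
States satisfying AG (¬beep → AX (door ∧ start)): ∅.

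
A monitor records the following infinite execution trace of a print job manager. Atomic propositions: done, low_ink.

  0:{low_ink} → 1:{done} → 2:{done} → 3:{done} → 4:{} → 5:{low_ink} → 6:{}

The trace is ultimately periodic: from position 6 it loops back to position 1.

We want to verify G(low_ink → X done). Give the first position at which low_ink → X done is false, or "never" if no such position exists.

5

Check low_ink → X done at each position in order: 0 ✓, 1 ✓, 2 ✓, 3 ✓, 4 ✓.
At position 5 the labels are {low_ink} and the next position 6 has {}, so low_ink → X done is false there. This is the first violation.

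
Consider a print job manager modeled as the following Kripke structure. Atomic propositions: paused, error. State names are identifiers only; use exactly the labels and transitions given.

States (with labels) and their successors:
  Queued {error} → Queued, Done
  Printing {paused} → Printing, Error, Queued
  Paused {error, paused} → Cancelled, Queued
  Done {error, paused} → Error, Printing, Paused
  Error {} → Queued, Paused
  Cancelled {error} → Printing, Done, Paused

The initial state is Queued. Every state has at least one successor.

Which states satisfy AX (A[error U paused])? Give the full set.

States satisfying A[error U paused]: {Printing, Paused, Done, Cancelled}.
States satisfying AX (A[error U paused]): {Cancelled}.

{Cancelled}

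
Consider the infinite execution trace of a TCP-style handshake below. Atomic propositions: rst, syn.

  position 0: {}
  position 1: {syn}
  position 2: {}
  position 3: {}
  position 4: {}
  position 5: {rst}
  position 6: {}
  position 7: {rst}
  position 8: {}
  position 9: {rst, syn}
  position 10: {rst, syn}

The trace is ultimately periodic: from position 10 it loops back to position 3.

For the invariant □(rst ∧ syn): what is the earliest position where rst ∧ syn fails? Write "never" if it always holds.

At position 0 the labels are {}, so rst ∧ syn is false there. This is the first violation.

0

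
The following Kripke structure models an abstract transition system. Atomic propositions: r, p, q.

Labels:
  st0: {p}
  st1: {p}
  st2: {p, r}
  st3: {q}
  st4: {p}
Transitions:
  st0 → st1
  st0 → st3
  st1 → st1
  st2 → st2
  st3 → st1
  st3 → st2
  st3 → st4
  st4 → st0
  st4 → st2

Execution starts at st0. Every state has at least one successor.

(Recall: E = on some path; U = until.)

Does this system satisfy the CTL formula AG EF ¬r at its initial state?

Violated

States satisfying EF ¬r: {st0, st1, st3, st4}.
States satisfying AG EF ¬r: {st1}.
st2 is reachable from st0 and violates EF ¬r, so AG fails at st0.
st0 ∉ Sat(AG EF ¬r).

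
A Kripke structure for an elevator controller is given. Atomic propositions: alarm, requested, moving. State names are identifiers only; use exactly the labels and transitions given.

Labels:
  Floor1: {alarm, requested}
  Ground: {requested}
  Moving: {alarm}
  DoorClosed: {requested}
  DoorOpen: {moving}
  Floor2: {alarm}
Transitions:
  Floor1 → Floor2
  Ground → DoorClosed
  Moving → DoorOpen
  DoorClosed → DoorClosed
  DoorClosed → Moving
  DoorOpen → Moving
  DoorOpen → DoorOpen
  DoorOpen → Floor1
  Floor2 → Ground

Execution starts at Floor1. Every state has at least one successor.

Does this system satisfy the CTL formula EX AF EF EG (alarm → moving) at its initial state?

Satisfied

States satisfying AF EF EG (alarm → moving): {Floor1, Ground, Moving, DoorClosed, DoorOpen, Floor2}.
States satisfying EX AF EF EG (alarm → moving): {Floor1, Ground, Moving, DoorClosed, DoorOpen, Floor2}.
Floor1 ∈ Sat(EX AF EF EG (alarm → moving)).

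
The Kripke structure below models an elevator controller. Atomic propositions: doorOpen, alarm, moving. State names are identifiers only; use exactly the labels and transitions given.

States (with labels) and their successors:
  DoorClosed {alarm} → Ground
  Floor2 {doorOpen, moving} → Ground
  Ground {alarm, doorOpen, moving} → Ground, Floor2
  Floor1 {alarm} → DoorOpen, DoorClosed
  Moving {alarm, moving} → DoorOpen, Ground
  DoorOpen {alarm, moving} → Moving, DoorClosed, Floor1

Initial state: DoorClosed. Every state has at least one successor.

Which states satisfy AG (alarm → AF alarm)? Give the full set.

{DoorClosed, Floor2, Ground, Floor1, Moving, DoorOpen}

States satisfying alarm → AF alarm: {DoorClosed, Floor2, Ground, Floor1, Moving, DoorOpen}.
States satisfying AG (alarm → AF alarm): {DoorClosed, Floor2, Ground, Floor1, Moving, DoorOpen}.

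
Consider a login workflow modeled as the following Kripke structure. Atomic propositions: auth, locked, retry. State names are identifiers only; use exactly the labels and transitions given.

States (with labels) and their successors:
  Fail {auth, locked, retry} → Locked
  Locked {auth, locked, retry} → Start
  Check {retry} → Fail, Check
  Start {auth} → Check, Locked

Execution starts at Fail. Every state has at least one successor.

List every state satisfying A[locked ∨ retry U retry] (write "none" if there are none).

States satisfying locked ∨ retry: {Fail, Locked, Check}.
States satisfying retry: {Fail, Locked, Check}.
States satisfying A[locked ∨ retry U retry]: {Fail, Locked, Check}.

{Fail, Locked, Check}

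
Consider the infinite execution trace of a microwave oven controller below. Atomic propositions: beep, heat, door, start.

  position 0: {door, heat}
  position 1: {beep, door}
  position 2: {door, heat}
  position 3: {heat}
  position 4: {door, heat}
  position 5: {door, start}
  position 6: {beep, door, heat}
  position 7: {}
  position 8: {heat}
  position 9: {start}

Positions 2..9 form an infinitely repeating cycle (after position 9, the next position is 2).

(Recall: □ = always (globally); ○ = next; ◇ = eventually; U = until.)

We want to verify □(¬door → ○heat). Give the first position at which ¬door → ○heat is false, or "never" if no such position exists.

Check ¬door → ○heat at each position in order: 0 ✓, 1 ✓, 2 ✓, 3 ✓, 4 ✓, 5 ✓, 6 ✓, 7 ✓.
At position 8 the labels are {heat} and the next position 9 has {start}, so ¬door → ○heat is false there. This is the first violation.

8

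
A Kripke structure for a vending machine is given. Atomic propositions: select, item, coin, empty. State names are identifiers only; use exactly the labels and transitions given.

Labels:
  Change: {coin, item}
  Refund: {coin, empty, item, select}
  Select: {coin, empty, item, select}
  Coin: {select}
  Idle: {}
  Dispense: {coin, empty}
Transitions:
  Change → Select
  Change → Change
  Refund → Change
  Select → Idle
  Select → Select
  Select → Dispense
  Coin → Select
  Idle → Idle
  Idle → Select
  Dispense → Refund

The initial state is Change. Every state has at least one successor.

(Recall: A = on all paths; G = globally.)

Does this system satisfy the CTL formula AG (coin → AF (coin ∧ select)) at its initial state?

States satisfying coin → AF (coin ∧ select): {Refund, Select, Coin, Idle, Dispense}.
States satisfying AG (coin → AF (coin ∧ select)): ∅.
Change is reachable from Change and violates coin → AF (coin ∧ select), so AG fails at Change.
Change ∉ Sat(AG (coin → AF (coin ∧ select))).

No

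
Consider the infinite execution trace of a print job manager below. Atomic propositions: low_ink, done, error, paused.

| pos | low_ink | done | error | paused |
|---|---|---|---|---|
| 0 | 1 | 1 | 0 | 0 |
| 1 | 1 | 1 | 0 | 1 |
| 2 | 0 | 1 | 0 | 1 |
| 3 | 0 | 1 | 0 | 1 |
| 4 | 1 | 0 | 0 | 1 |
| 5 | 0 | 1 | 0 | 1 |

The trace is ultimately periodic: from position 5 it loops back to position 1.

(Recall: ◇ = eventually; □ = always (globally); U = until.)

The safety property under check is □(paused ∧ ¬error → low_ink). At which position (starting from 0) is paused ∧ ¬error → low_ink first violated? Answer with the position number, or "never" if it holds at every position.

Check paused ∧ ¬error → low_ink at each position in order: 0 ✓, 1 ✓.
At position 2 the labels are {done, paused}, so paused ∧ ¬error → low_ink is false there. This is the first violation.

2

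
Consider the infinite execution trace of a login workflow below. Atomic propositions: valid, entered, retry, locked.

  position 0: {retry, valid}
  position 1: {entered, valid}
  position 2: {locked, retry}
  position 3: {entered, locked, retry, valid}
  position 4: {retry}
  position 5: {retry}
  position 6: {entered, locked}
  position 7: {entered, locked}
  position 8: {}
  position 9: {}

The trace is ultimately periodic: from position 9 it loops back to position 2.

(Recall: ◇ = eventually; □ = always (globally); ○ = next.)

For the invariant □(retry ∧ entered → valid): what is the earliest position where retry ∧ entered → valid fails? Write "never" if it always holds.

retry ∧ entered → valid holds at every position 0..9, and those are all the positions the trace ever visits, so the invariant □(retry ∧ entered → valid) is never violated.

never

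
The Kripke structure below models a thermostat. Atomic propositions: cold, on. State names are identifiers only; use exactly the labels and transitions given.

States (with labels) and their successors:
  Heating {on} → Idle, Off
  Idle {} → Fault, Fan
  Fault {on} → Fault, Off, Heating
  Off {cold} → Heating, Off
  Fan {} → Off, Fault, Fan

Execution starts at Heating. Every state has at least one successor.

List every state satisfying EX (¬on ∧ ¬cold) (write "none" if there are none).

{Heating, Idle, Fan}

States satisfying ¬on ∧ ¬cold: {Idle, Fan}.
States satisfying EX (¬on ∧ ¬cold): {Heating, Idle, Fan}.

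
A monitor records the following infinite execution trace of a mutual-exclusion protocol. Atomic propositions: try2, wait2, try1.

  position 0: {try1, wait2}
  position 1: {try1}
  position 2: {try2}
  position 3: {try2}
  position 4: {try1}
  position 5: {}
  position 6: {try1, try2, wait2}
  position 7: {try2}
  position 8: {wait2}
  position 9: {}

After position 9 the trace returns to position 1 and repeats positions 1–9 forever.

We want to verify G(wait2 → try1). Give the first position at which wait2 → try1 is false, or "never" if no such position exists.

Check wait2 → try1 at each position in order: 0 ✓, 1 ✓, 2 ✓, 3 ✓, 4 ✓, 5 ✓, 6 ✓, 7 ✓.
At position 8 the labels are {wait2}, so wait2 → try1 is false there. This is the first violation.

8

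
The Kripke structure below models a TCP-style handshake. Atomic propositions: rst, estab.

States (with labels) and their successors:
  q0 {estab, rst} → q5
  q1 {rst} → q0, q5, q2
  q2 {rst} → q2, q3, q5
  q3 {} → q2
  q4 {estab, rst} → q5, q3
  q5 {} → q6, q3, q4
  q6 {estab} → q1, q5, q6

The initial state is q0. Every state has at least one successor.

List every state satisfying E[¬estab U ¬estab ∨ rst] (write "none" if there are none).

{q0, q1, q2, q3, q4, q5}

States satisfying ¬estab: {q1, q2, q3, q5}.
States satisfying ¬estab ∨ rst: {q0, q1, q2, q3, q4, q5}.
States satisfying E[¬estab U ¬estab ∨ rst]: {q0, q1, q2, q3, q4, q5}.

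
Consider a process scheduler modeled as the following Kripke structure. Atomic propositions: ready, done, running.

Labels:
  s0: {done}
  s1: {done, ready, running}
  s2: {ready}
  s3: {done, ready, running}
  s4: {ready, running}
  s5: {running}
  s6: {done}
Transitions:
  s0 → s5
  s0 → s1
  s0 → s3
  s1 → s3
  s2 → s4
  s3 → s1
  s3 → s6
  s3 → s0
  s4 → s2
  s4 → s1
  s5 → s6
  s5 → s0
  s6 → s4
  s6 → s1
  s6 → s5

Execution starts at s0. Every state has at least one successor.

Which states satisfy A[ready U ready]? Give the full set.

States satisfying ready: {s1, s2, s3, s4}.
States satisfying A[ready U ready]: {s1, s2, s3, s4}.

{s1, s2, s3, s4}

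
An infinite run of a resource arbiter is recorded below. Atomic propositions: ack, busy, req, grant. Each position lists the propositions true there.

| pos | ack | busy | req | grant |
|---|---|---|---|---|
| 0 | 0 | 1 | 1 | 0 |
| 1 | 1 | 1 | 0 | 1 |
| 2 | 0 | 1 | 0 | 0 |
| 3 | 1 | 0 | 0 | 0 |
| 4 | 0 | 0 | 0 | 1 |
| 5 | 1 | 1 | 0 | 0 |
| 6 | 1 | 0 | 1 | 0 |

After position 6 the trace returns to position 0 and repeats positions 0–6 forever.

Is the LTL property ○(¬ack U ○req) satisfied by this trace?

The position after 0 is 1; ¬ack U ○req is false there.

No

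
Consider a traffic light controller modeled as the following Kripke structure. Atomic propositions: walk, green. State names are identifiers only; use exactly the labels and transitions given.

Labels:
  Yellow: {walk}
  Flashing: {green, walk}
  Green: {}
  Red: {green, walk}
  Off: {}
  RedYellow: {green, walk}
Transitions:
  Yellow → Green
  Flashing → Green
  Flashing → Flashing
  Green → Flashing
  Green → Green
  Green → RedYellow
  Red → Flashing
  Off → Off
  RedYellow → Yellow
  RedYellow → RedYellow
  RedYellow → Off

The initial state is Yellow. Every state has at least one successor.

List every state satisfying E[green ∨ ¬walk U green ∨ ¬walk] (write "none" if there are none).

States satisfying green ∨ ¬walk: {Flashing, Green, Red, Off, RedYellow}.
States satisfying E[green ∨ ¬walk U green ∨ ¬walk]: {Flashing, Green, Red, Off, RedYellow}.

{Flashing, Green, Red, Off, RedYellow}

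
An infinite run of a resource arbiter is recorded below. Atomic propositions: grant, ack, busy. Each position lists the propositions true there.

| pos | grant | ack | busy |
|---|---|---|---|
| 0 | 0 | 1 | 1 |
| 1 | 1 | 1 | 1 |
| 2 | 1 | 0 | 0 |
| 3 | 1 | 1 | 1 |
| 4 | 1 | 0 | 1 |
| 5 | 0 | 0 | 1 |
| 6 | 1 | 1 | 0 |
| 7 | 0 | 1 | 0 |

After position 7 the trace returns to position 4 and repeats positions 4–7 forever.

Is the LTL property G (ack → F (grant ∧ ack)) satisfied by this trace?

ack → F (grant ∧ ack) holds at every position 0..7, and those are all positions ever visited, so G (ack → F (grant ∧ ack)) holds.
Positions where ack holds: 0, 1, 3, 6, 7.
Check F (grant ∧ ack) at each: 0→ok, 1→ok, 3→ok, 6→ok, 7→ok.

Satisfied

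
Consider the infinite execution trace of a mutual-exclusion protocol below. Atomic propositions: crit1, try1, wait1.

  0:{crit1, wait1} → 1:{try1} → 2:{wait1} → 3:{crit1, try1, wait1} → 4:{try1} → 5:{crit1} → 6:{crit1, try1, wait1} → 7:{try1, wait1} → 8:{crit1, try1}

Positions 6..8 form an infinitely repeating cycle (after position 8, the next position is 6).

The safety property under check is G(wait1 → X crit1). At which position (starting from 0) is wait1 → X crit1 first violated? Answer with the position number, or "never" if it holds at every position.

At position 0 the labels are {crit1, wait1} and the next position 1 has {try1}, so wait1 → X crit1 is false there. This is the first violation.

0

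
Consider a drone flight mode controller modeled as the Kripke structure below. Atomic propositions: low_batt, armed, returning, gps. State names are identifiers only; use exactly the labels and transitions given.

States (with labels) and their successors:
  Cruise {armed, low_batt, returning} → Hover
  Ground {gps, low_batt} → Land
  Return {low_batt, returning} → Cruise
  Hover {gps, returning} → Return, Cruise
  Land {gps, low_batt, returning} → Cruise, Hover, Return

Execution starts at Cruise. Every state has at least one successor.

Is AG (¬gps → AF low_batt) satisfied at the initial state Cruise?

Satisfied

States satisfying ¬gps → AF low_batt: {Cruise, Ground, Return, Hover, Land}.
States satisfying AG (¬gps → AF low_batt): {Cruise, Ground, Return, Hover, Land}.
Every state reachable from Cruise satisfies ¬gps → AF low_batt.
Cruise ∈ Sat(AG (¬gps → AF low_batt)).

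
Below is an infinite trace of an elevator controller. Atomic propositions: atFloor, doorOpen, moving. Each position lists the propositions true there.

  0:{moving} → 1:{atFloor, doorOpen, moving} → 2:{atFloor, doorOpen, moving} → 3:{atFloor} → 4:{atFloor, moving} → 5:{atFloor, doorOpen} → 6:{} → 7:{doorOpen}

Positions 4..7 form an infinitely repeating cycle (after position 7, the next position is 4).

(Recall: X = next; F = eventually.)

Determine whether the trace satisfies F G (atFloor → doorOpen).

No

G (atFloor → doorOpen) is false at every position 0..7, so it never becomes true and F G (atFloor → doorOpen) fails.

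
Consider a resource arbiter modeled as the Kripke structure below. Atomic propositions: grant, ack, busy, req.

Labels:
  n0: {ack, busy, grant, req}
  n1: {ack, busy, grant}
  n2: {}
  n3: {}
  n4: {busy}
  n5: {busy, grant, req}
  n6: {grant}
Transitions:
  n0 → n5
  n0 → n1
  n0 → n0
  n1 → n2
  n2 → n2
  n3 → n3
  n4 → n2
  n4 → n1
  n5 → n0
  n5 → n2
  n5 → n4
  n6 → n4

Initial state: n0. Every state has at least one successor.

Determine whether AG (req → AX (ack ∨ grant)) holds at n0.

States satisfying req → AX (ack ∨ grant): {n0, n1, n2, n3, n4, n6}.
States satisfying AG (req → AX (ack ∨ grant)): {n1, n2, n3, n4, n6}.
n5 is reachable from n0 and violates req → AX (ack ∨ grant), so AG fails at n0.
n0 ∉ Sat(AG (req → AX (ack ∨ grant))).

Does not hold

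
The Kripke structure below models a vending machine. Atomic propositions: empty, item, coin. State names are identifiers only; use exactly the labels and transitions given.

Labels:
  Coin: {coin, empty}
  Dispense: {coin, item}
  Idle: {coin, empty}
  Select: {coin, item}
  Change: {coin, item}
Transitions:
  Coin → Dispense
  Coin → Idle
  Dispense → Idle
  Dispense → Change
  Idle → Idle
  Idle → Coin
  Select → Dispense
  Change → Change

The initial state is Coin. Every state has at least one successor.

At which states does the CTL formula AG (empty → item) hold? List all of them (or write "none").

States satisfying empty → item: {Dispense, Select, Change}.
States satisfying AG (empty → item): {Change}.

{Change}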